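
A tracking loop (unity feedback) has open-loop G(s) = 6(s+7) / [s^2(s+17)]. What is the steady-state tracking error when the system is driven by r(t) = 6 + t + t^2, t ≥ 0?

17/21

G(s) has two factors of s in the denominator, so the system is type 2. By superposition:
  • 6: tracked with zero error.
  • t: tracked with zero error.
  • t^2: e_ss = 2/K_a with K_a=42/17 → 17/21.
Total e_ss = 17/21.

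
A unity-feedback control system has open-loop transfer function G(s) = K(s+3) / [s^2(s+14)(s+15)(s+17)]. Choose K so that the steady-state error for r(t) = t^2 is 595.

The open loop has two poles at the origin → type 2 system.
K_a = lim_{s→0} s^2·G(s) = K·3 / (14·15·17) = (1/1190)·K.
e_ss = 2/K_a = 595 ⇒ K_a = 2/595 ⇒ K = (2/595)/(1/1190) = 4.

4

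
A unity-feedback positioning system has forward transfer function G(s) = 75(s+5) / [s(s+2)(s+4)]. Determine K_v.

46.875

System type = 1 (one pole at s=0).
K_v = lim_{s→0} s·G(s) = 75·5 / (2·4) = 46.875.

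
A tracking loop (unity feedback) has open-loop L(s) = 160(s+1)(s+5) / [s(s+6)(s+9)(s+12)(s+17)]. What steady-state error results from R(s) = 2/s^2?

One free integrator in L(s): this is a type 1 system.
K_v = lim_{s→0} s·L(s) = 160·1·5 / (6·9·12·17) = 100/1377.
e_ss = 2/K_v = 2/(100/1377) = 27.54.

27.54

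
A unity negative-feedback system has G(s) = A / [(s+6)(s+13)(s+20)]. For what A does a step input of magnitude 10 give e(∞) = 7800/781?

2

No free integrators in G(s): this is a type 0 system.
K_p = lim_{s→0} G(s) = A / (6·13·20) = (1/1560)·A.
e_ss = 10/(1 + K_p) = 7800/781 ⇒ 1 + (1/1560)·A = 781/780 ⇒ A = 2.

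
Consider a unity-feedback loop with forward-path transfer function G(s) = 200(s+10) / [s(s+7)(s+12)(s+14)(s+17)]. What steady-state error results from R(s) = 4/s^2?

39.984

System type = 1 (one pole at s=0).
K_v = lim_{s→0} s·G(s) = 200·10 / (7·12·14·17) = 250/2499.
e_ss = 4/K_v = 4/(250/2499) = 39.984.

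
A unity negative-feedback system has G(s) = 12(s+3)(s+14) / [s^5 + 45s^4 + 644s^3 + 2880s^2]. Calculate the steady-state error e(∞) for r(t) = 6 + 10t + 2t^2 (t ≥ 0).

Factoring s^2 from the denominator leaves a polynomial with constant term 2880, so the system is type 2. Treating each term separately:
  • 6: tracked with zero error.
  • 10t: tracked with zero error.
  • 2t^2: e_ss = 4/K_a with K_a=0.175 → 160/7.
Total e_ss = 160/7.

160/7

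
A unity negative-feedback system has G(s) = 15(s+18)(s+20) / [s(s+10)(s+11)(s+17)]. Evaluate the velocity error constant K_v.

540/187

The open loop has one pole at the origin → type 1 system.
K_v = lim_{s→0} s·G(s) = 15·18·20 / (10·11·17) = 540/187.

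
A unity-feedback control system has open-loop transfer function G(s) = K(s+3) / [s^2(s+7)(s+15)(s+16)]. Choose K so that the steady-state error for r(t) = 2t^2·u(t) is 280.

System type = 2 (two poles at s=0).
K_a = lim_{s→0} s^2·G(s) = K·3 / (7·15·16) = (1/560)·K.
e_ss = 4/K_a = 280 ⇒ K_a = 1/70 ⇒ K = (1/70)/(1/560) = 8.

8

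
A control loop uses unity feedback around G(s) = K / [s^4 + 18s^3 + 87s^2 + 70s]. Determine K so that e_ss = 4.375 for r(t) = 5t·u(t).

80

Lowest-order denominator term is 70s, so the open loop has 1 pole at the origin → type 1 system.
K_v = lim_{s→0} s·G(s) = K / 70 = (1/70)·K.
e_ss = 5/K_v = 4.375 ⇒ K_v = 8/7 ⇒ K = (8/7)/(1/70) = 80.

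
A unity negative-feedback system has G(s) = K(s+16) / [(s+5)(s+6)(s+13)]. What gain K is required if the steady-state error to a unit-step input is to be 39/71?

System type = 0 (no poles at s=0).
K_p = lim_{s→0} G(s) = K·16 / (5·6·13) = (8/195)·K.
e_ss = 1/(1 + K_p) = 39/71 ⇒ 1 + (8/195)·K = 71/39 ⇒ K = 20.

20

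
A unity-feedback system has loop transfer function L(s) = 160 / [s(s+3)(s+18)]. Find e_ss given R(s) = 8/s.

0

L(s) has one factor of s in the denominator, so the system is type 1.
K_p = ∞ for a type-1 system; e_ss to a step is zero.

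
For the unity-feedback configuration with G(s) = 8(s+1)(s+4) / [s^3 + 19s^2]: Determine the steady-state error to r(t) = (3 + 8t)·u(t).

0

Lowest-order denominator term is 19s^2, so the open loop has 2 poles at the origin → type 2 system. By superposition:
  • 3: tracked with zero error.
  • 8t: tracked with zero error.
Total e_ss = 0.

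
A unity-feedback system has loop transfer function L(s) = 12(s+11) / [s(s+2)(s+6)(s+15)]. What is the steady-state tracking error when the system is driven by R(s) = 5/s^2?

75/11

The open loop has one pole at the origin → type 1 system.
K_v = lim_{s→0} s·L(s) = 12·11 / (2·6·15) = 11/15.
e_ss = 5/K_v = 5/(11/15) = 75/11.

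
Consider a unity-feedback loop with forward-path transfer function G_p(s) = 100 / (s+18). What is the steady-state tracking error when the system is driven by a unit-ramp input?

infinity

No free integrators in G_p(s): this is a type 0 system.
For a type-0 system K_v = 0, so e_ss to a ramp input is unbounded.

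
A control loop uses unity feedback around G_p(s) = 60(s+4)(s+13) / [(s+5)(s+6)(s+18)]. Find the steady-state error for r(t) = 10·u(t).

90/61

System type = 0 (no poles at s=0).
K_p = lim_{s→0} G_p(s) = 60·4·13 / (5·6·18) = 52/9.
e_ss = 10/(1 + K_p) = 10/(61/9) = 90/61.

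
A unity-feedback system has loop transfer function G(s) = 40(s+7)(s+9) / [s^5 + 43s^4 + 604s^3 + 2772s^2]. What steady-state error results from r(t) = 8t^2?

17.6

Factoring s^2 from the denominator leaves a polynomial with constant term 2772, so the system is type 2.
K_a = lim_{s→0} s^2·G(s) = 40·7·9 / 2772 = 10/11.
r(t) = 8t^2 gives R(s) = 16/s^3.
e_ss = 16/K_a = 16/(10/11) = 17.6.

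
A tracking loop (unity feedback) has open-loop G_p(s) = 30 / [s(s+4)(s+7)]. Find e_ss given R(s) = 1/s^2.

The open loop has one pole at the origin → type 1 system.
K_v = lim_{s→0} s·G_p(s) = 30 / (4·7) = 15/14.
e_ss = 1/K_v = 1/(15/14) = 14/15.

14/15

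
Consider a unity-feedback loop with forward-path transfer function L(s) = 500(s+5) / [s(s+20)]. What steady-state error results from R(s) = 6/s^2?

L(s) has one factor of s in the denominator, so the system is type 1.
K_v = lim_{s→0} s·L(s) = 500·5 / (20) = 125.
e_ss = 6/K_v = 6/125 = 0.048.

0.048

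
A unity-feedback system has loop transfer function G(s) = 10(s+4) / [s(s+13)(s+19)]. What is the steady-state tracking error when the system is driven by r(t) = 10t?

61.75

G(s) has one factor of s in the denominator, so the system is type 1.
K_v = lim_{s→0} s·G(s) = 10·4 / (13·19) = 40/247.
e_ss = 10/K_v = 10/(40/247) = 61.75.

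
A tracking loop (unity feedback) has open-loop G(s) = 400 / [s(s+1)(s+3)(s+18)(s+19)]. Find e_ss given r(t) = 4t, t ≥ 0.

System type = 1 (one pole at s=0).
K_v = lim_{s→0} s·G(s) = 400 / (1·3·18·19) = 200/513.
e_ss = 4/K_v = 4/(200/513) = 10.26.

10.26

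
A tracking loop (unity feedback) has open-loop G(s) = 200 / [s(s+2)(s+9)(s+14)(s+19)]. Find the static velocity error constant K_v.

50/1197

The open loop has one pole at the origin → type 1 system.
K_v = lim_{s→0} s·G(s) = 200 / (2·9·14·19) = 50/1197.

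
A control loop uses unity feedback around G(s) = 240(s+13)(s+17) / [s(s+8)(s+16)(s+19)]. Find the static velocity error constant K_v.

G(s) has one factor of s in the denominator, so the system is type 1.
K_v = lim_{s→0} s·G(s) = 240·13·17 / (8·16·19) = 3315/152.

3315/152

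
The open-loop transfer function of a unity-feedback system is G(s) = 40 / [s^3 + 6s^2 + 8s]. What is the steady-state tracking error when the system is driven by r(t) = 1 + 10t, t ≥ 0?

2

Lowest-order denominator term is 8s, so the open loop has 1 pole at the origin → type 1 system. By superposition:
  • 1: tracked with zero error.
  • 10t: e_ss = 10/K_v with K_v=5 → 2.
Total e_ss = 2.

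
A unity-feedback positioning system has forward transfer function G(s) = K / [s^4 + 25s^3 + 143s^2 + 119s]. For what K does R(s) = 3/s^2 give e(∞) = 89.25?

4

Factoring s from the denominator leaves a polynomial with constant term 119, so the system is type 1.
K_v = lim_{s→0} s·G(s) = K / 119 = (1/119)·K.
e_ss = 3/K_v = 89.25 ⇒ K_v = 4/119 ⇒ K = (4/119)/(1/119) = 4.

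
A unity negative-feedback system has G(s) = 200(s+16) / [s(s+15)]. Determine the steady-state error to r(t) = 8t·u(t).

One free integrator in G(s): this is a type 1 system.
K_v = lim_{s→0} s·G(s) = 200·16 / (15) = 640/3.
e_ss = 8/K_v = 8/(640/3) = 0.0375.

0.0375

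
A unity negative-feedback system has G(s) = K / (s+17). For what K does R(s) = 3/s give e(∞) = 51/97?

The open loop has no poles at the origin → type 0 system.
K_p = lim_{s→0} G(s) = K / (17) = (1/17)·K.
e_ss = 3/(1 + K_p) = 51/97 ⇒ 1 + (1/17)·K = 97/17 ⇒ K = 80.

80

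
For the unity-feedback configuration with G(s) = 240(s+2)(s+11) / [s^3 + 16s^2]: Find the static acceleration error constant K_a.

330

The denominator has no term below 16s^2 — 2 poles at s=0, type 2.
K_a = lim_{s→0} s^2·G(s) = 240·2·11 / 16 = 330.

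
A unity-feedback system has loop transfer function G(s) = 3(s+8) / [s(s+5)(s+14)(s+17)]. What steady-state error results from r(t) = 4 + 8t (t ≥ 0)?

1190/3

System type = 1 (one pole at s=0). Treating each term separately:
  • 4: tracked with zero error.
  • 8t: e_ss = 8/K_v with K_v=12/595 → 1190/3.
Total e_ss = 1190/3.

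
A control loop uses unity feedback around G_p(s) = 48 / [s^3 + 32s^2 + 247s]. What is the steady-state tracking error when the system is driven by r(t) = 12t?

61.75

The denominator has no term below 247s — 1 pole at s=0, type 1.
K_v = lim_{s→0} s·G_p(s) = 48 / 247 = 48/247.
e_ss = 12/K_v = 12/(48/247) = 61.75.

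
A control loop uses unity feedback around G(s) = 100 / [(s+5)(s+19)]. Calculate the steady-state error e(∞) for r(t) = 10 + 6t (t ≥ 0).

infinity

The open loop has no poles at the origin → type 0 system. Treating each term separately:
  • 10: e_ss = 10/(1+K_p) with K_p=20/19 → 190/39.
  • 6t: a type-0 system cannot track it, e_ss → ∞.
The unbounded component dominates.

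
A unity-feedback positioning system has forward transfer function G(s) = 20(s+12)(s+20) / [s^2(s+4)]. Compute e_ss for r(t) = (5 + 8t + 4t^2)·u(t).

1/150

G(s) has two factors of s in the denominator, so the system is type 2. By superposition:
  • 5: tracked with zero error.
  • 8t: tracked with zero error.
  • 4t^2: e_ss = 8/K_a with K_a=1200 → 1/150.
Total e_ss = 1/150.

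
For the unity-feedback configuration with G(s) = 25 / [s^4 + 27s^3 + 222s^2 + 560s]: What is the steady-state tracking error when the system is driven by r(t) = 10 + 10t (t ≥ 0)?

The denominator has no term below 560s — 1 pole at s=0, type 1. By superposition:
  • 10: tracked with zero error.
  • 10t: e_ss = 10/K_v with K_v=5/112 → 224.
Total e_ss = 224.

224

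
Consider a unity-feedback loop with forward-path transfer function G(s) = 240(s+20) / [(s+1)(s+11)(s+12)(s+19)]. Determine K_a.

G(s) has no factors of s in the denominator, so the system is type 0.
K_a = lim_{s→0} s^2·G(s) = 0 (the extra factor of s kills the finite limit).

0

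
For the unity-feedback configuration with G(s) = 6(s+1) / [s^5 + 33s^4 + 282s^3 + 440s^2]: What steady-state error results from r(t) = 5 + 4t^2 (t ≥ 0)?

1760/3

Factoring s^2 from the denominator leaves a polynomial with constant term 440, so the system is type 2. Treating each term separately:
  • 5: tracked with zero error.
  • 4t^2: e_ss = 8/K_a with K_a=3/220 → 1760/3.
Total e_ss = 1760/3.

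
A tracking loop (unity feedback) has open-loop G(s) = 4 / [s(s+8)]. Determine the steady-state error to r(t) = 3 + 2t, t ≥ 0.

The open loop has one pole at the origin → type 1 system. Taking each input component in turn:
  • 3: tracked with zero error.
  • 2t: e_ss = 2/K_v with K_v=0.5 → 4.
Total e_ss = 4.

4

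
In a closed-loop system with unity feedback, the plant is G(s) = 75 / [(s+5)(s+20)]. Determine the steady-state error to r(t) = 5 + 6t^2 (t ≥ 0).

No free integrators in G(s): this is a type 0 system. By superposition:
  • 5: e_ss = 5/(1+K_p) with K_p=0.75 → 20/7.
  • 6t^2: a type-0 system cannot track it, e_ss → ∞.
The unbounded component dominates.

infinity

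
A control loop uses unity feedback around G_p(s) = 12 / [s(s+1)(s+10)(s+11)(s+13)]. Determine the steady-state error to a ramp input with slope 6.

715

One free integrator in G_p(s): this is a type 1 system.
K_v = lim_{s→0} s·G_p(s) = 12 / (1·10·11·13) = 6/715.
e_ss = 6/K_v = 6/(6/715) = 715.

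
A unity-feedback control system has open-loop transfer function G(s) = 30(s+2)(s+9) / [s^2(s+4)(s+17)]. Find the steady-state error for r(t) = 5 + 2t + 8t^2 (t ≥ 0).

The open loop has two poles at the origin → type 2 system. Treating each term separately:
  • 5: tracked with zero error.
  • 2t: tracked with zero error.
  • 8t^2: e_ss = 16/K_a with K_a=135/17 → 272/135.
Total e_ss = 272/135.

272/135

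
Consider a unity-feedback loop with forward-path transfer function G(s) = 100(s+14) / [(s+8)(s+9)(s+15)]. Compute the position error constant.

35/27

No free integrators in G(s): this is a type 0 system.
K_p = lim_{s→0} G(s) = 100·14 / (8·9·15) = 35/27.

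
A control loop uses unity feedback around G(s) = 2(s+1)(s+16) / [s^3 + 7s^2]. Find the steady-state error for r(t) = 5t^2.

The denominator has no term below 7s^2 — 2 poles at s=0, type 2.
K_a = lim_{s→0} s^2·G(s) = 2·1·16 / 7 = 32/7.
r(t) = 5t^2 gives R(s) = 10/s^3.
e_ss = 10/K_a = 10/(32/7) = 2.1875.

2.1875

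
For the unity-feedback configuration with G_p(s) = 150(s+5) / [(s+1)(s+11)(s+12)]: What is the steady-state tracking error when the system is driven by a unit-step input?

G_p(s) has no factors of s in the denominator, so the system is type 0.
K_p = lim_{s→0} G_p(s) = 150·5 / (1·11·12) = 125/22.
e_ss = 1/(1 + K_p) = 1/(147/22) = 22/147.

22/147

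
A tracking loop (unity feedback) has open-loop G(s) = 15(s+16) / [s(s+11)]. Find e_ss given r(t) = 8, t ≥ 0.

G(s) has one factor of s in the denominator, so the system is type 1.
A type-1 system has K_p = ∞, so it tracks a step input with zero steady-state error.

0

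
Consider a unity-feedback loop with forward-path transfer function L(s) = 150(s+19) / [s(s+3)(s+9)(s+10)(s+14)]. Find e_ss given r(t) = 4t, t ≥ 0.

L(s) has one factor of s in the denominator, so the system is type 1.
K_v = lim_{s→0} s·L(s) = 150·19 / (3·9·10·14) = 95/126.
e_ss = 4/K_v = 4/(95/126) = 504/95.

504/95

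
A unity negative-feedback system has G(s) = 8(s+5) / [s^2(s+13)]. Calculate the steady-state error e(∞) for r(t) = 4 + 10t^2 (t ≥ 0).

6.5

System type = 2 (two poles at s=0). Treating each term separately:
  • 4: tracked with zero error.
  • 10t^2: e_ss = 20/K_a with K_a=40/13 → 6.5.
Total e_ss = 6.5.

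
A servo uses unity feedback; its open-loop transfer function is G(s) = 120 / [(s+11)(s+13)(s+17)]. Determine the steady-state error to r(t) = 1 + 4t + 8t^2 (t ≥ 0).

infinity

No free integrators in G(s): this is a type 0 system. By superposition:
  • 1: e_ss = 1/(1+K_p) with K_p=120/2431 → 2431/2551.
  • 4t: a type-0 system cannot track it, e_ss → ∞.
  • 8t^2: a type-0 system cannot track it, e_ss → ∞.
The unbounded component dominates.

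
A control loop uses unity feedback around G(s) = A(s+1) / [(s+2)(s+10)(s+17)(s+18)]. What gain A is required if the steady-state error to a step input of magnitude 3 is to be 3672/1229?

G(s) has no factors of s in the denominator, so the system is type 0.
K_p = lim_{s→0} G(s) = A·1 / (2·10·17·18) = (1/6120)·A.
e_ss = 3/(1 + K_p) = 3672/1229 ⇒ 1 + (1/6120)·A = 1229/1224 ⇒ A = 25.

25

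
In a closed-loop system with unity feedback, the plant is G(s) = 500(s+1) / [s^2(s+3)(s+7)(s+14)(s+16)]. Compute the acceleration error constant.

125/1176

System type = 2 (two poles at s=0).
K_a = lim_{s→0} s^2·G(s) = 500·1 / (3·7·14·16) = 125/1176.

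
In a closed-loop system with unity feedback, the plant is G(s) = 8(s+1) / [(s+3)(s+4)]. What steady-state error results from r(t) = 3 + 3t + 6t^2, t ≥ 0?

infinity

G(s) has no factors of s in the denominator, so the system is type 0. By superposition:
  • 3: e_ss = 3/(1+K_p) with K_p=2/3 → 1.8.
  • 3t: a type-0 system cannot track it, e_ss → ∞.
  • 6t^2: a type-0 system cannot track it, e_ss → ∞.
The unbounded component dominates.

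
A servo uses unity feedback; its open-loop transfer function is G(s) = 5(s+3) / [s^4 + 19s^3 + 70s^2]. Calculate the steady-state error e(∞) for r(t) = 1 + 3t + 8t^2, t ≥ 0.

224/3

The denominator has no term below 70s^2 — 2 poles at s=0, type 2. Treating each term separately:
  • 1: tracked with zero error.
  • 3t: tracked with zero error.
  • 8t^2: e_ss = 16/K_a with K_a=3/14 → 224/3.
Total e_ss = 224/3.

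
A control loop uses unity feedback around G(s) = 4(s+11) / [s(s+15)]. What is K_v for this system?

One free integrator in G(s): this is a type 1 system.
K_v = lim_{s→0} s·G(s) = 4·11 / (15) = 44/15.

44/15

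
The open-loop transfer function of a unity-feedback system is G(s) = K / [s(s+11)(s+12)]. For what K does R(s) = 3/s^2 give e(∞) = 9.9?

System type = 1 (one pole at s=0).
K_v = lim_{s→0} s·G(s) = K / (11·12) = (1/132)·K.
e_ss = 3/K_v = 9.9 ⇒ K_v = 10/33 ⇒ K = (10/33)/(1/132) = 40.

40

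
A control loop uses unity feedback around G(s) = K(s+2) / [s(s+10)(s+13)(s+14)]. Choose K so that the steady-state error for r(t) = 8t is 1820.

The open loop has one pole at the origin → type 1 system.
K_v = lim_{s→0} s·G(s) = K·2 / (10·13·14) = (1/910)·K.
e_ss = 8/K_v = 1820 ⇒ K_v = 2/455 ⇒ K = (2/455)/(1/910) = 4.

4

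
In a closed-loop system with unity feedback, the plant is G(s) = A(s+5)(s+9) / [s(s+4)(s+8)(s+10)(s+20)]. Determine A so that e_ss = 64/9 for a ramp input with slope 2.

System type = 1 (one pole at s=0).
K_v = lim_{s→0} s·G(s) = A·5·9 / (4·8·10·20) = (9/1280)·A.
e_ss = 2/K_v = 64/9 ⇒ K_v = 9/32 ⇒ A = (9/32)/(9/1280) = 40.

40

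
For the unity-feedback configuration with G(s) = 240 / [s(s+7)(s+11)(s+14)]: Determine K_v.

120/539

System type = 1 (one pole at s=0).
K_v = lim_{s→0} s·G(s) = 240 / (7·11·14) = 120/539.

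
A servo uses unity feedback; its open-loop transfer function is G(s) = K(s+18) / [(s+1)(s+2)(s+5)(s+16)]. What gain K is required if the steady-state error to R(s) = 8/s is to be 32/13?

System type = 0 (no poles at s=0).
K_p = lim_{s→0} G(s) = K·18 / (1·2·5·16) = 0.1125·K.
e_ss = 8/(1 + K_p) = 32/13 ⇒ 1 + 0.1125·K = 3.25 ⇒ K = 20.

20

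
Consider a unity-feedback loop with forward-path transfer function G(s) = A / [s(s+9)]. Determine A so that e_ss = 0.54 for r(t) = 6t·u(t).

100

The open loop has one pole at the origin → type 1 system.
K_v = lim_{s→0} s·G(s) = A / (9) = (1/9)·A.
e_ss = 6/K_v = 0.54 ⇒ K_v = 100/9 ⇒ A = (100/9)/(1/9) = 100.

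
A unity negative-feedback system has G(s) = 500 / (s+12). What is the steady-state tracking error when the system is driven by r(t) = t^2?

G(s) has no factors of s in the denominator, so the system is type 0.
For a type-0 system K_a = 0, so e_ss to a parabolic input is unbounded.

infinity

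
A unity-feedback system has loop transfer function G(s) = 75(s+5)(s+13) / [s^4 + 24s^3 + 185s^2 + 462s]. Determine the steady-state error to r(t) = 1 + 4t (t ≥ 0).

616/1625

Factoring s from the denominator leaves a polynomial with constant term 462, so the system is type 1. Taking each input component in turn:
  • 1: tracked with zero error.
  • 4t: e_ss = 4/K_v with K_v=1625/154 → 616/1625.
Total e_ss = 616/1625.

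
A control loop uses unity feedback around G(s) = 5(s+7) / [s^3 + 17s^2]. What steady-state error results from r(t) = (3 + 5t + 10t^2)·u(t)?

68/7

Lowest-order denominator term is 17s^2, so the open loop has 2 poles at the origin → type 2 system. Taking each input component in turn:
  • 3: tracked with zero error.
  • 5t: tracked with zero error.
  • 10t^2: e_ss = 20/K_a with K_a=35/17 → 68/7.
Total e_ss = 68/7.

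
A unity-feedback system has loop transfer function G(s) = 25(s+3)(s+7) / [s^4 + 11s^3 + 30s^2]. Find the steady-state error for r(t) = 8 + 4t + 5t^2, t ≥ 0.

4/7

The denominator has no term below 30s^2 — 2 poles at s=0, type 2. Treating each term separately:
  • 8: tracked with zero error.
  • 4t: tracked with zero error.
  • 5t^2: e_ss = 10/K_a with K_a=17.5 → 4/7.
Total e_ss = 4/7.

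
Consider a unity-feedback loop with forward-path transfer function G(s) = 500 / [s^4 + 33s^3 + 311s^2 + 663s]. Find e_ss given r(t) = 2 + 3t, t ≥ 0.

3.978

The denominator has no term below 663s — 1 pole at s=0, type 1. Treating each term separately:
  • 2: tracked with zero error.
  • 3t: e_ss = 3/K_v with K_v=500/663 → 3.978.
Total e_ss = 3.978.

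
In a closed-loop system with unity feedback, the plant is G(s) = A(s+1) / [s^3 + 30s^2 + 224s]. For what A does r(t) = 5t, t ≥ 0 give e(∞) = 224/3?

Lowest-order denominator term is 224s, so the open loop has 1 pole at the origin → type 1 system.
K_v = lim_{s→0} s·G(s) = A·1 / 224 = (1/224)·A.
e_ss = 5/K_v = 224/3 ⇒ K_v = 15/224 ⇒ A = (15/224)/(1/224) = 15.

15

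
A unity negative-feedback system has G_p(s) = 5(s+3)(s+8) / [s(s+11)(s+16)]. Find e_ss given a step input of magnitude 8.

One free integrator in G_p(s): this is a type 1 system.
K_p = ∞ for a type-1 system; e_ss to a step is zero.

0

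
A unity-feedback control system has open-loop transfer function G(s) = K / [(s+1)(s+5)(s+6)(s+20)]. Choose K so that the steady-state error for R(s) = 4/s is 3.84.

System type = 0 (no poles at s=0).
K_p = lim_{s→0} G(s) = K / (1·5·6·20) = (1/600)·K.
e_ss = 4/(1 + K_p) = 3.84 ⇒ 1 + (1/600)·K = 25/24 ⇒ K = 25.

25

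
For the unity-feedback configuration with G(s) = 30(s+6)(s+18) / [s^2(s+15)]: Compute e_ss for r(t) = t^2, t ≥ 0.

The open loop has two poles at the origin → type 2 system.
K_a = lim_{s→0} s^2·G(s) = 30·6·18 / (15) = 216.
r(t) = t^2 gives R(s) = 2/s^3.
e_ss = 2/K_a = 2/216 = 1/108.

1/108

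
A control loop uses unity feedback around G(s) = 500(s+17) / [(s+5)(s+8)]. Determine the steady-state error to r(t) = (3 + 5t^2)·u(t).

G(s) has no factors of s in the denominator, so the system is type 0. Taking each input component in turn:
  • 3: e_ss = 3/(1+K_p) with K_p=212.5 → 6/427.
  • 5t^2: a type-0 system cannot track it, e_ss → ∞.
The unbounded component dominates.

infinity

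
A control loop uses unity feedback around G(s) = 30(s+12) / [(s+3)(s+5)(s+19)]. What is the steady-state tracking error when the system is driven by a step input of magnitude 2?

G(s) has no factors of s in the denominator, so the system is type 0.
K_p = lim_{s→0} G(s) = 30·12 / (3·5·19) = 24/19.
e_ss = 2/(1 + K_p) = 2/(43/19) = 38/43.

38/43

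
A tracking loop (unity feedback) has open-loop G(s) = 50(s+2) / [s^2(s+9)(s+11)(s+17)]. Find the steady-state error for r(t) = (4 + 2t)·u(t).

0

G(s) has two factors of s in the denominator, so the system is type 2. Treating each term separately:
  • 4: tracked with zero error.
  • 2t: tracked with zero error.
Total e_ss = 0.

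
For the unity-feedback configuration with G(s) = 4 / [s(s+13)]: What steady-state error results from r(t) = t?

G(s) has one factor of s in the denominator, so the system is type 1.
K_v = lim_{s→0} s·G(s) = 4 / (13) = 4/13.
e_ss = 1/K_v = 1/(4/13) = 3.25.

3.25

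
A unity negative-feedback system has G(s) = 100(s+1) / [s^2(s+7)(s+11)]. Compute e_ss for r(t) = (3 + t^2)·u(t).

1.54

Two free integrators in G(s): this is a type 2 system. By superposition:
  • 3: tracked with zero error.
  • t^2: e_ss = 2/K_a with K_a=100/77 → 1.54.
Total e_ss = 1.54.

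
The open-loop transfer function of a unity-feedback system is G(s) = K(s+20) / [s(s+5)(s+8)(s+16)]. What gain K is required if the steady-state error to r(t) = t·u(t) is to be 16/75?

150

The open loop has one pole at the origin → type 1 system.
K_v = lim_{s→0} s·G(s) = K·20 / (5·8·16) = (1/32)·K.
e_ss = 1/K_v = 16/75 ⇒ K_v = 4.6875 ⇒ K = 4.6875/(1/32) = 150.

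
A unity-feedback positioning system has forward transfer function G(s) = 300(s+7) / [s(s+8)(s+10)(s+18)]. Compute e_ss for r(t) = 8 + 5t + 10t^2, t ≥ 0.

One free integrator in G(s): this is a type 1 system. By superposition:
  • 8: tracked with zero error.
  • 5t: e_ss = 5/K_v with K_v=35/24 → 24/7.
  • 10t^2: a type-1 system cannot track it, e_ss → ∞.
The unbounded component dominates.

infinity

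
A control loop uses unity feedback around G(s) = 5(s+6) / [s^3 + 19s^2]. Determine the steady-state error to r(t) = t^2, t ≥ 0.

Lowest-order denominator term is 19s^2, so the open loop has 2 poles at the origin → type 2 system.
K_a = lim_{s→0} s^2·G(s) = 5·6 / 19 = 30/19.
r(t) = t^2 gives R(s) = 2/s^3.
e_ss = 2/K_a = 2/(30/19) = 19/15.

19/15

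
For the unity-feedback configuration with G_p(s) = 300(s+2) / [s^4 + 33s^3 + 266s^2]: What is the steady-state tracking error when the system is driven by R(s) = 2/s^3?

The denominator has no term below 266s^2 — 2 poles at s=0, type 2.
K_a = lim_{s→0} s^2·G_p(s) = 300·2 / 266 = 300/133.
r(t) = t^2 gives R(s) = 2/s^3.
e_ss = 2/K_a = 2/(300/133) = 133/150.

133/150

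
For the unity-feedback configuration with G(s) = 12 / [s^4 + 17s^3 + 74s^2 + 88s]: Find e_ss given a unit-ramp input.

The denominator has no term below 88s — 1 pole at s=0, type 1.
K_v = lim_{s→0} s·G(s) = 12 / 88 = 3/22.
e_ss = 1/K_v = 1/(3/22) = 22/3.

22/3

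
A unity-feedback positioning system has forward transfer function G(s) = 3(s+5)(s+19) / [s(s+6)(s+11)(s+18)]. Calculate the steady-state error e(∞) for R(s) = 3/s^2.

1188/95

The open loop has one pole at the origin → type 1 system.
K_v = lim_{s→0} s·G(s) = 3·5·19 / (6·11·18) = 95/396.
e_ss = 3/K_v = 3/(95/396) = 1188/95.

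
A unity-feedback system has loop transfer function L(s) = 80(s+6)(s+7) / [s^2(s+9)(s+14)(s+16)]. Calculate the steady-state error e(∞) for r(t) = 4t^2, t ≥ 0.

The open loop has two poles at the origin → type 2 system.
K_a = lim_{s→0} s^2·L(s) = 80·6·7 / (9·14·16) = 5/3.
r(t) = 4t^2 gives R(s) = 8/s^3.
e_ss = 8/K_a = 8/(5/3) = 4.8.

4.8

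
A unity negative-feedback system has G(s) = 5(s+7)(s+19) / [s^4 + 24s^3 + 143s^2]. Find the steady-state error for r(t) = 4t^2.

1144/665

The denominator has no term below 143s^2 — 2 poles at s=0, type 2.
K_a = lim_{s→0} s^2·G(s) = 5·7·19 / 143 = 665/143.
r(t) = 4t^2 gives R(s) = 8/s^3.
e_ss = 8/K_a = 8/(665/143) = 1144/665.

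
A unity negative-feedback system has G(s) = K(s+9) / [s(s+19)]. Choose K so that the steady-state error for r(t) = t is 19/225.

25

The open loop has one pole at the origin → type 1 system.
K_v = lim_{s→0} s·G(s) = K·9 / (19) = (9/19)·K.
e_ss = 1/K_v = 19/225 ⇒ K_v = 225/19 ⇒ K = (225/19)/(9/19) = 25.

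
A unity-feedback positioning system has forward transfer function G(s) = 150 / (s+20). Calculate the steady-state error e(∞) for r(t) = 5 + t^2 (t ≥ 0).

System type = 0 (no poles at s=0). By superposition:
  • 5: e_ss = 5/(1+K_p) with K_p=7.5 → 10/17.
  • t^2: a type-0 system cannot track it, e_ss → ∞.
The unbounded component dominates.

infinity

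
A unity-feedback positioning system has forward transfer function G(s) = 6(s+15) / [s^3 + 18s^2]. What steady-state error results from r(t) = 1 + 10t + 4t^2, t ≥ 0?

Factoring s^2 from the denominator leaves a polynomial with constant term 18, so the system is type 2. Treating each term separately:
  • 1: tracked with zero error.
  • 10t: tracked with zero error.
  • 4t^2: e_ss = 8/K_a with K_a=5 → 1.6.
Total e_ss = 1.6.

1.6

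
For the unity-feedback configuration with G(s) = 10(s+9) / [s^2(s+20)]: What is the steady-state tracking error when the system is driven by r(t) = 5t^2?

20/9

The open loop has two poles at the origin → type 2 system.
K_a = lim_{s→0} s^2·G(s) = 10·9 / (20) = 4.5.
r(t) = 5t^2 gives R(s) = 10/s^3.
e_ss = 10/K_a = 10/4.5 = 20/9.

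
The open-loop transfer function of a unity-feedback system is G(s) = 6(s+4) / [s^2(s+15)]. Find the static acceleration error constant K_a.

1.6

G(s) has two factors of s in the denominator, so the system is type 2.
K_a = lim_{s→0} s^2·G(s) = 6·4 / (15) = 1.6.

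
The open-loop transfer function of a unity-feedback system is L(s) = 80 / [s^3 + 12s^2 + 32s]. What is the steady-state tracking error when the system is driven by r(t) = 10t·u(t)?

4

Lowest-order denominator term is 32s, so the open loop has 1 pole at the origin → type 1 system.
K_v = lim_{s→0} s·L(s) = 80 / 32 = 2.5.
e_ss = 10/K_v = 10/2.5 = 4.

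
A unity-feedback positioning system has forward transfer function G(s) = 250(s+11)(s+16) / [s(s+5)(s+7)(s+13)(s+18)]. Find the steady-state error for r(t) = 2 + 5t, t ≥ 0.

819/880

G(s) has one factor of s in the denominator, so the system is type 1. Taking each input component in turn:
  • 2: tracked with zero error.
  • 5t: e_ss = 5/K_v with K_v=4400/819 → 819/880.
Total e_ss = 819/880.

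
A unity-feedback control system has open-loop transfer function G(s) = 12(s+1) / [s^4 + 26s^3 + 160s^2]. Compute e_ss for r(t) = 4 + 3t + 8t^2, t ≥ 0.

Lowest-order denominator term is 160s^2, so the open loop has 2 poles at the origin → type 2 system. Treating each term separately:
  • 4: tracked with zero error.
  • 3t: tracked with zero error.
  • 8t^2: e_ss = 16/K_a with K_a=0.075 → 640/3.
Total e_ss = 640/3.

640/3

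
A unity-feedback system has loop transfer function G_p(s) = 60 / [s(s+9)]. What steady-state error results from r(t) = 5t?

0.75

One free integrator in G_p(s): this is a type 1 system.
K_v = lim_{s→0} s·G_p(s) = 60 / (9) = 20/3.
e_ss = 5/K_v = 5/(20/3) = 0.75.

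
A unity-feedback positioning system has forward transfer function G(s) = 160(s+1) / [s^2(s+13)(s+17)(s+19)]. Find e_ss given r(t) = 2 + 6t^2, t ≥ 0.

Two free integrators in G(s): this is a type 2 system. Taking each input component in turn:
  • 2: tracked with zero error.
  • 6t^2: e_ss = 12/K_a with K_a=160/4199 → 314.925.
Total e_ss = 314.925.

314.925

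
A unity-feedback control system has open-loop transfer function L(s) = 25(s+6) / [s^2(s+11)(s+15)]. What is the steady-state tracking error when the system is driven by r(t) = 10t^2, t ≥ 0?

The open loop has two poles at the origin → type 2 system.
K_a = lim_{s→0} s^2·L(s) = 25·6 / (11·15) = 10/11.
r(t) = 10t^2 gives R(s) = 20/s^3.
e_ss = 20/K_a = 20/(10/11) = 22.

22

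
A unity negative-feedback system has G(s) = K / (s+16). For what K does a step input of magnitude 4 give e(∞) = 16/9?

20

No free integrators in G(s): this is a type 0 system.
K_p = lim_{s→0} G(s) = K / (16) = 0.0625·K.
e_ss = 4/(1 + K_p) = 16/9 ⇒ 1 + 0.0625·K = 2.25 ⇒ K = 20.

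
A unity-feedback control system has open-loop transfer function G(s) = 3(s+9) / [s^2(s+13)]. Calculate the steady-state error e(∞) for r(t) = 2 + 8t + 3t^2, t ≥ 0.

26/9

The open loop has two poles at the origin → type 2 system. Treating each term separately:
  • 2: tracked with zero error.
  • 8t: tracked with zero error.
  • 3t^2: e_ss = 6/K_a with K_a=27/13 → 26/9.
Total e_ss = 26/9.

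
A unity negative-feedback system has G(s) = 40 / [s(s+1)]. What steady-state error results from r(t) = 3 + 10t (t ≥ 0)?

0.25

The open loop has one pole at the origin → type 1 system. By superposition:
  • 3: tracked with zero error.
  • 10t: e_ss = 10/K_v with K_v=40 → 0.25.
Total e_ss = 0.25.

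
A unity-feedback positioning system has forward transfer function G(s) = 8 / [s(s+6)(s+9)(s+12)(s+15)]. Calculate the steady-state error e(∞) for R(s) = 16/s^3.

The open loop has one pole at the origin → type 1 system.
For a type-1 system K_a = 0, so e_ss to a parabolic input is unbounded.

infinity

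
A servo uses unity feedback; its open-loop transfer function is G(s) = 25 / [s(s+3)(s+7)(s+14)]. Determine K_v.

One free integrator in G(s): this is a type 1 system.
K_v = lim_{s→0} s·G(s) = 25 / (3·7·14) = 25/294.

25/294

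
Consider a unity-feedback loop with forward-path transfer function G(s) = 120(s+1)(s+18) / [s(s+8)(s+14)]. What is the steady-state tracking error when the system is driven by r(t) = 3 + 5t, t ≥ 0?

7/27

The open loop has one pole at the origin → type 1 system. Treating each term separately:
  • 3: tracked with zero error.
  • 5t: e_ss = 5/K_v with K_v=135/7 → 7/27.
Total e_ss = 7/27.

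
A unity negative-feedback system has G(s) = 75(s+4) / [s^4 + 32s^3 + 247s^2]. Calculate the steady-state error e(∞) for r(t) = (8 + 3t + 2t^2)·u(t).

247/75

Lowest-order denominator term is 247s^2, so the open loop has 2 poles at the origin → type 2 system. Treating each term separately:
  • 8: tracked with zero error.
  • 3t: tracked with zero error.
  • 2t^2: e_ss = 4/K_a with K_a=300/247 → 247/75.
Total e_ss = 247/75.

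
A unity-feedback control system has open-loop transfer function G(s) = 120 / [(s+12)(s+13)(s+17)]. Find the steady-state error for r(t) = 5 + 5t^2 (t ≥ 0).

G(s) has no factors of s in the denominator, so the system is type 0. Treating each term separately:
  • 5: e_ss = 5/(1+K_p) with K_p=10/221 → 1105/231.
  • 5t^2: a type-0 system cannot track it, e_ss → ∞.
The unbounded component dominates.

infinity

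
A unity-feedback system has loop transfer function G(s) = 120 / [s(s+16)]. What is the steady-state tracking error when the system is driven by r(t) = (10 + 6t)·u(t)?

G(s) has one factor of s in the denominator, so the system is type 1. Taking each input component in turn:
  • 10: tracked with zero error.
  • 6t: e_ss = 6/K_v with K_v=7.5 → 0.8.
Total e_ss = 0.8.

0.8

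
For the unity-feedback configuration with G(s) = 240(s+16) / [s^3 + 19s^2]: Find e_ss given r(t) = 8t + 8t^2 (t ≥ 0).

19/240

Lowest-order denominator term is 19s^2, so the open loop has 2 poles at the origin → type 2 system. By superposition:
  • 8t: tracked with zero error.
  • 8t^2: e_ss = 16/K_a with K_a=3840/19 → 19/240.
Total e_ss = 19/240.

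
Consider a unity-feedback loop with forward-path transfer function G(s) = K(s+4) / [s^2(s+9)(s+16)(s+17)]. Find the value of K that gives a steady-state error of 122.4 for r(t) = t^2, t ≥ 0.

The open loop has two poles at the origin → type 2 system.
K_a = lim_{s→0} s^2·G(s) = K·4 / (9·16·17) = (1/612)·K.
e_ss = 2/K_a = 122.4 ⇒ K_a = 5/306 ⇒ K = (5/306)/(1/612) = 10.

10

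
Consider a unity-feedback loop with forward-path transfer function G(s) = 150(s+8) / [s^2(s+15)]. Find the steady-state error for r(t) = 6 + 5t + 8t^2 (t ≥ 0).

0.2

The open loop has two poles at the origin → type 2 system. By superposition:
  • 6: tracked with zero error.
  • 5t: tracked with zero error.
  • 8t^2: e_ss = 16/K_a with K_a=80 → 0.2.
Total e_ss = 0.2.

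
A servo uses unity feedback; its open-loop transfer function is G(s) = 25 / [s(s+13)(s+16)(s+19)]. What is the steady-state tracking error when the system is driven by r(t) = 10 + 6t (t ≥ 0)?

948.48

One free integrator in G(s): this is a type 1 system. Taking each input component in turn:
  • 10: tracked with zero error.
  • 6t: e_ss = 6/K_v with K_v=25/3952 → 948.48.
Total e_ss = 948.48.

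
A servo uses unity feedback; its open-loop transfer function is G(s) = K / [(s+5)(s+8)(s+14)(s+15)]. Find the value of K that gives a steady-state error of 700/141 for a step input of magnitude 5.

G(s) has no factors of s in the denominator, so the system is type 0.
K_p = lim_{s→0} G(s) = K / (5·8·14·15) = (1/8400)·K.
e_ss = 5/(1 + K_p) = 700/141 ⇒ 1 + (1/8400)·K = 141/140 ⇒ K = 60.

60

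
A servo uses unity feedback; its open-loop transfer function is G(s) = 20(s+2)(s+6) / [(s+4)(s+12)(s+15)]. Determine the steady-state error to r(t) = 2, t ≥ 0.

No free integrators in G(s): this is a type 0 system.
K_p = lim_{s→0} G(s) = 20·2·6 / (4·12·15) = 1/3.
e_ss = 2/(1 + K_p) = 2/(4/3) = 1.5.

1.5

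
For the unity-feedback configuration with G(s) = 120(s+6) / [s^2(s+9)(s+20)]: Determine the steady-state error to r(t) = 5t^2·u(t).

2.5

The open loop has two poles at the origin → type 2 system.
K_a = lim_{s→0} s^2·G(s) = 120·6 / (9·20) = 4.
r(t) = 5t^2 gives R(s) = 10/s^3.
e_ss = 10/K_a = 10/4 = 2.5.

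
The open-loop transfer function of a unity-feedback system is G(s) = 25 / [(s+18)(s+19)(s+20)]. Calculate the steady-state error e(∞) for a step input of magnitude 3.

4104/1373

System type = 0 (no poles at s=0).
K_p = lim_{s→0} G(s) = 25 / (18·19·20) = 5/1368.
e_ss = 3/(1 + K_p) = 3/(1373/1368) = 4104/1373.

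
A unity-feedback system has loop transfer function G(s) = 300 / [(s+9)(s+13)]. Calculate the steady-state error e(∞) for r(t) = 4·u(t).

156/139

No free integrators in G(s): this is a type 0 system.
K_p = lim_{s→0} G(s) = 300 / (9·13) = 100/39.
e_ss = 4/(1 + K_p) = 4/(139/39) = 156/139.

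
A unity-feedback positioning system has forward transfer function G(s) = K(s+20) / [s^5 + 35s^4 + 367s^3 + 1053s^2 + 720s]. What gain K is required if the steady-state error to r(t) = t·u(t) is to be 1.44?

Factoring s from the denominator leaves a polynomial with constant term 720, so the system is type 1.
K_v = lim_{s→0} s·G(s) = K·20 / 720 = (1/36)·K.
e_ss = 1/K_v = 1.44 ⇒ K_v = 25/36 ⇒ K = (25/36)/(1/36) = 25.

25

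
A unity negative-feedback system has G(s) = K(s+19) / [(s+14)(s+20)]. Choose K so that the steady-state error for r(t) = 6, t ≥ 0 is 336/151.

The open loop has no poles at the origin → type 0 system.
K_p = lim_{s→0} G(s) = K·19 / (14·20) = (19/280)·K.
e_ss = 6/(1 + K_p) = 336/151 ⇒ 1 + (19/280)·K = 151/56 ⇒ K = 25.

25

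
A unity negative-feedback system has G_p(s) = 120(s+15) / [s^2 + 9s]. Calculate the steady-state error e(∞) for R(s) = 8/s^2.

0.04

Lowest-order denominator term is 9s, so the open loop has 1 pole at the origin → type 1 system.
K_v = lim_{s→0} s·G_p(s) = 120·15 / 9 = 200.
e_ss = 8/K_v = 8/200 = 0.04.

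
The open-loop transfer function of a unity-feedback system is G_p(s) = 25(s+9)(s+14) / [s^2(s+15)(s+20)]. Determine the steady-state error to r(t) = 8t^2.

32/21

Two free integrators in G_p(s): this is a type 2 system.
K_a = lim_{s→0} s^2·G_p(s) = 25·9·14 / (15·20) = 10.5.
r(t) = 8t^2 gives R(s) = 16/s^3.
e_ss = 16/K_a = 16/10.5 = 32/21.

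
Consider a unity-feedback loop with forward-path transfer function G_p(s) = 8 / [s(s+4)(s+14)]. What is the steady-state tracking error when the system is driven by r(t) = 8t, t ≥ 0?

G_p(s) has one factor of s in the denominator, so the system is type 1.
K_v = lim_{s→0} s·G_p(s) = 8 / (4·14) = 1/7.
e_ss = 8/K_v = 8/(1/7) = 56.

56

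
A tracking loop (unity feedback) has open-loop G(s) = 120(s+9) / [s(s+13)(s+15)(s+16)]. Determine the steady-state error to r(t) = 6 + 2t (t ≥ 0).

The open loop has one pole at the origin → type 1 system. Treating each term separately:
  • 6: tracked with zero error.
  • 2t: e_ss = 2/K_v with K_v=9/26 → 52/9.
Total e_ss = 52/9.

52/9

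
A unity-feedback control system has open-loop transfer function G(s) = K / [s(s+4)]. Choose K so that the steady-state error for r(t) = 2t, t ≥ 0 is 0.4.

20

G(s) has one factor of s in the denominator, so the system is type 1.
K_v = lim_{s→0} s·G(s) = K / (4) = 0.25·K.
e_ss = 2/K_v = 0.4 ⇒ K_v = 5 ⇒ K = 5/0.25 = 20.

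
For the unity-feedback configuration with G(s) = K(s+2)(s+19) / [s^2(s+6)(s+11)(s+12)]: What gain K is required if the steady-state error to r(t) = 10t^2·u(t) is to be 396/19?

20

G(s) has two factors of s in the denominator, so the system is type 2.
K_a = lim_{s→0} s^2·G(s) = K·2·19 / (6·11·12) = (19/396)·K.
e_ss = 20/K_a = 396/19 ⇒ K_a = 95/99 ⇒ K = (95/99)/(19/396) = 20.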